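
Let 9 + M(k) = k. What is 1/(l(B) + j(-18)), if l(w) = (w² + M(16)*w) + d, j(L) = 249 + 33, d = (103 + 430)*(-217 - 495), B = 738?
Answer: 1/170596 ≈ 5.8618e-6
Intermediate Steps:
d = -379496 (d = 533*(-712) = -379496)
j(L) = 282
M(k) = -9 + k
l(w) = -379496 + w² + 7*w (l(w) = (w² + (-9 + 16)*w) - 379496 = (w² + 7*w) - 379496 = -379496 + w² + 7*w)
1/(l(B) + j(-18)) = 1/((-379496 + 738² + 7*738) + 282) = 1/((-379496 + 544644 + 5166) + 282) = 1/(170314 + 282) = 1/170596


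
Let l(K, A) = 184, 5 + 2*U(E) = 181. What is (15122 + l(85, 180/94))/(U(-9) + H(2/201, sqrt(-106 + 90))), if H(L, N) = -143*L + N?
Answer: 13384339353/75869005 - 618377706*I/75869005 ≈ 176.41 - 8.1506*I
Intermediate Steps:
U(E) = 88 (U(E) = -5/2 + (1/2)*181 = -5/2 + 181/2 = 88)
H(L, N) = N - 143*L
(15122 + l(85, 180/94))/(U(-9) + H(2/201, sqrt(-106 + 90))) = (15122 + 184)/(88 + (sqrt(-106 + 90) - 286/201)) = 15306/(88 + (sqrt(-16) - 286/201)) = 15306/(88 + (4*I - 143*2/201)) = 15306/(88 + (4*I - 286/201)) = 15306/(88 + (-286/201 + 4*I)) = 15306/(17402/201 + 4*I) = 15306*(40401*(17402/201 - 4*I)/303476020) = 309188853*(17402/201 - 4*I)/151738010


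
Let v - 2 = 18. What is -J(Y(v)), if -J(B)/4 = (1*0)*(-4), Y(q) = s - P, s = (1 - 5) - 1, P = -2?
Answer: 0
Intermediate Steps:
v = 20 (v = 2 + 18 = 20)
s = -5 (s = -4 - 1 = -5)
Y(q) = -3 (Y(q) = -5 - 1*(-2) = -5 + 2 = -3)
J(B) = 0 (J(B) = -4*1*0*(-4) = -0*(-4) = -4*0 = 0)
-J(Y(v)) = -1*0 = 0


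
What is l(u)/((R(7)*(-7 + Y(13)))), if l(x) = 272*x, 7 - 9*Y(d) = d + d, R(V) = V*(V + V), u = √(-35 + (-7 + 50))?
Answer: -1224*√2/2009 ≈ -0.86162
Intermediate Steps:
u = 2*√2 (u = √(-35 + 43) = √8 = 2*√2 ≈ 2.8284)
R(V) = 2*V² (R(V) = V*(2*V) = 2*V²)
Y(d) = 7/9 - 2*d/9 (Y(d) = 7/9 - (d + d)/9 = 7/9 - 2*d/9)
l(u)/((R(7)*(-7 + Y(13)))) = (272*(2*√2))/(((2*7²)*(-7 + (7/9 - 2/9*13)))) = (544*√2)/(((2*49)*(-7 + (7/9 - 26/9)))) = (544*√2)/((98*(-7 - 19/9))) = (544*√2)/((98*(-82/9))) = (544*√2)/(-8036/9) = (544*√2)*(-9/8036) = -1224*√2/2009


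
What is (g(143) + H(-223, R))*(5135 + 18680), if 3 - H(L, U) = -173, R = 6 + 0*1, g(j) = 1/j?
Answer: 54490885/13 ≈ 4.1916e+6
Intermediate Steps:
R = 6 (R = 6 + 0 = 6)
H(L, U) = 176 (H(L, U) = 3 - 1*(-173) = 3 + 173 = 176)
(g(143) + H(-223, R))*(5135 + 18680) = (1/143 + 176)*(5135 + 18680) = (1/143 + 176)*23815 = (25169/143)*23815 = 54490885/13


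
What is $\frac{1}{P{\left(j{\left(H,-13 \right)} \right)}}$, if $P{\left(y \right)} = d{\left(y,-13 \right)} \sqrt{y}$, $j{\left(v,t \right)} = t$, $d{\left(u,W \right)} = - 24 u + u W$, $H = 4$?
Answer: $- \frac{i \sqrt{13}}{6253} \approx - 0.00057661 i$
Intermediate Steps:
$d{\left(u,W \right)} = - 24 u + W u$
$P{\left(y \right)} = - 37 y^{\frac{3}{2}}$ ($P{\left(y \right)} = y \left(-24 - 13\right) \sqrt{y} = y \left(-37\right) \sqrt{y} = - 37 y \sqrt{y} = - 37 y^{\frac{3}{2}}$)
$\frac{1}{P{\left(j{\left(H,-13 \right)} \right)}} = \frac{1}{\left(-37\right) \left(-13\right)^{\frac{3}{2}}} = \frac{1}{\left(-37\right) \left(- 13 i \sqrt{13}\right)} = \frac{1}{481 i \sqrt{13}} = - \frac{i \sqrt{13}}{6253}$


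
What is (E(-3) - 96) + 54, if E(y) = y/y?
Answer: -41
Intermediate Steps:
E(y) = 1
(E(-3) - 96) + 54 = (1 - 96) + 54 = -95 + 54 = -41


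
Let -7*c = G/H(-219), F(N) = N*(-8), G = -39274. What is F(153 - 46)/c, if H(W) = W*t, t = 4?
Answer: 35952/269 ≈ 133.65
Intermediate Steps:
F(N) = -8*N
H(W) = 4*W (H(W) = W*4 = 4*W)
c = -269/42 (c = -(-39274)/(7*(4*(-219))) = -(-39274)/(7*(-876)) = -(-39274)*(-1)/(7*876) = -⅐*269/6 = -269/42 ≈ -6.4048)
F(153 - 46)/c = (-8*(153 - 46))/(-269/42) = -8*107*(-42/269) = -856*(-42/269) = 35952/269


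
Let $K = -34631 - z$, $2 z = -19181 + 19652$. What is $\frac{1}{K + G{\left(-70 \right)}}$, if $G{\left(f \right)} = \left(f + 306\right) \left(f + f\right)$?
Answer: $- \frac{2}{135813} \approx -1.4726 \cdot 10^{-5}$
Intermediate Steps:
$z = \frac{471}{2}$ ($z = \frac{-19181 + 19652}{2} = \frac{1}{2} \cdot 471 = \frac{471}{2} \approx 235.5$)
$G{\left(f \right)} = 2 f \left(306 + f\right)$ ($G{\left(f \right)} = \left(306 + f\right) 2 f = 2 f \left(306 + f\right)$)
$K = - \frac{69733}{2}$ ($K = -34631 - \frac{471}{2} = - \frac{69733}{2} \approx -34867.0$)
$\frac{1}{K + G{\left(-70 \right)}} = \frac{1}{- \frac{69733}{2} + 2 \left(-70\right) \left(306 - 70\right)} = \frac{1}{- \frac{69733}{2} + 2 \left(-70\right) 236} = \frac{1}{- \frac{69733}{2} - 33040} = \frac{1}{- \frac{135813}{2}} = - \frac{2}{135813}$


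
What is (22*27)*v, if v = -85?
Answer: -50490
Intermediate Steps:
(22*27)*v = (22*27)*(-85) = 594*(-85) = -50490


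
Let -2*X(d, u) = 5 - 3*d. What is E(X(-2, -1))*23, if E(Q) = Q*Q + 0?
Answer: 2783/4 ≈ 695.75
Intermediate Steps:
X(d, u) = -5/2 + 3*d/2 (X(d, u) = -(5 - 3*d)/2 = -5/2 + 3*d/2)
E(Q) = Q² (E(Q) = Q² + 0 = Q²)
E(X(-2, -1))*23 = (-5/2 + (3/2)*(-2))²*23 = (-5/2 - 3)²*23 = (-11/2)²*23 = (121/4)*23 = 2783/4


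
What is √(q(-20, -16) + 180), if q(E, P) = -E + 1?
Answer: √201 ≈ 14.177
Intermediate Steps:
q(E, P) = 1 - E
√(q(-20, -16) + 180) = √((1 - 1*(-20)) + 180) = √((1 + 20) + 180) = √(21 + 180) = √201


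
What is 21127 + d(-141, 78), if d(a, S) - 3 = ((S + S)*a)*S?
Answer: -1694558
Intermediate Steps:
d(a, S) = 3 + 2*a*S² (d(a, S) = 3 + ((S + S)*a)*S = 3 + ((2*S)*a)*S = 3 + (2*S*a)*S = 3 + 2*a*S²)
21127 + d(-141, 78) = 21127 + (3 + 2*(-141)*78²) = 21127 + (3 + 2*(-141)*6084) = 21127 + (3 - 1715688) = 21127 - 1715685 = -1694558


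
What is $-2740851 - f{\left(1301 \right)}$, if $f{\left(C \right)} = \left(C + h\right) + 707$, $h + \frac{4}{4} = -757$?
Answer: $-2742101$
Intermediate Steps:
$h = -758$ ($h = -1 - 757 = -758$)
$f{\left(C \right)} = -51 + C$ ($f{\left(C \right)} = \left(C - 758\right) + 707 = \left(-758 + C\right) + 707 = -51 + C$)
$-2740851 - f{\left(1301 \right)} = -2740851 - \left(-51 + 1301\right) = -2740851 - 1250 = -2742101$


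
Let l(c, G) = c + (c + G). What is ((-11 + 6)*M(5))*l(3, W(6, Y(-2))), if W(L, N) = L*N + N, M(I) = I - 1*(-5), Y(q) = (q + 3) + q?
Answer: 50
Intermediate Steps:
Y(q) = 3 + 2*q (Y(q) = (3 + q) + q = 3 + 2*q)
M(I) = 5 + I (M(I) = I + 5 = 5 + I)
W(L, N) = N + L*N
l(c, G) = G + 2*c (l(c, G) = c + (G + c) = G + 2*c)
((-11 + 6)*M(5))*l(3, W(6, Y(-2))) = ((-11 + 6)*(5 + 5))*((3 + 2*(-2))*(1 + 6) + 2*3) = (-5*10)*((3 - 4)*7 + 6) = -50*(-1*7 + 6) = -50*(-7 + 6) = -50*(-1) = 50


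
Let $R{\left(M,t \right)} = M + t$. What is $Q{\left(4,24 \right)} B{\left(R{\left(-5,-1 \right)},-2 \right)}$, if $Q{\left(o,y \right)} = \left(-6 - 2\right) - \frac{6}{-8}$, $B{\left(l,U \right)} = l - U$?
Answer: $29$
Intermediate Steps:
$Q{\left(o,y \right)} = - \frac{29}{4}$ ($Q{\left(o,y \right)} = -8 - - \frac{3}{4} = -8 + \frac{3}{4} = - \frac{29}{4}$)
$Q{\left(4,24 \right)} B{\left(R{\left(-5,-1 \right)},-2 \right)} = - \frac{29 \left(\left(-5 - 1\right) - -2\right)}{4} = - \frac{29 \left(-6 + 2\right)}{4} = \left(- \frac{29}{4}\right) \left(-4\right) = 29$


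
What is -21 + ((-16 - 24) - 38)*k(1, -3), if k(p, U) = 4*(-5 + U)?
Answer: 2475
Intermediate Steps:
k(p, U) = -20 + 4*U
-21 + ((-16 - 24) - 38)*k(1, -3) = -21 + ((-16 - 24) - 38)*(-20 + 4*(-3)) = -21 + (-40 - 38)*(-20 - 12) = -21 - 78*(-32) = -21 + 2496 = 2475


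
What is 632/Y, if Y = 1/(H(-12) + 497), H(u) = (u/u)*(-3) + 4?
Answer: 314736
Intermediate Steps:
H(u) = 1 (H(u) = 1*(-3) + 4 = -3 + 4 = 1)
Y = 1/498 (Y = 1/(1 + 497) = 1/498 ≈ 0.0020080)
632/Y = 632/(1/498) = 632*498 = 314736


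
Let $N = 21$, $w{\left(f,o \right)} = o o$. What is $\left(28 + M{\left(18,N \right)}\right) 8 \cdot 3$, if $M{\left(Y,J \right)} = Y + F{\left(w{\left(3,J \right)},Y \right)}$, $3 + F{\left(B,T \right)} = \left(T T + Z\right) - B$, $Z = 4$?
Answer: $-1680$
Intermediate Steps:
$w{\left(f,o \right)} = o^{2}$
$F{\left(B,T \right)} = 1 + T^{2} - B$ ($F{\left(B,T \right)} = -3 - \left(-4 + B - T T\right) = -3 - \left(-4 + B - T^{2}\right) = -3 + \left(4 + T^{2} - B\right) = 1 + T^{2} - B$)
$M{\left(Y,J \right)} = 1 + Y + Y^{2} - J^{2}$ ($M{\left(Y,J \right)} = Y + \left(1 + Y^{2} - J^{2}\right) = 1 + Y + Y^{2} - J^{2}$)
$\left(28 + M{\left(18,N \right)}\right) 8 \cdot 3 = \left(28 + \left(1 + 18 + 18^{2} - 21^{2}\right)\right) 8 \cdot 3 = \left(28 + \left(1 + 18 + 324 - 441\right)\right) 24 = \left(28 - 98\right) 24 = \left(-70\right) 24 = -1680$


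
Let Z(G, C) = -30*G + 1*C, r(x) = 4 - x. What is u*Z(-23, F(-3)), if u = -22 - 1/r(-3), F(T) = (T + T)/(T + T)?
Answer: -107105/7 ≈ -15301.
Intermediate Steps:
F(T) = 1 (F(T) = (2*T)/((2*T)) = (2*T)*(1/(2*T)) = 1)
Z(G, C) = C - 30*G (Z(G, C) = -30*G + C = C - 30*G)
u = -155/7 (u = -22 - 1/(4 - 1*(-3)) = -22 - 1/(4 + 3) = -22 - 1/7 = -22 - 1*⅐ = -22 - ⅐ = -155/7 ≈ -22.143)
u*Z(-23, F(-3)) = -155*(1 - 30*(-23))/7 = -155*(1 + 690)/7 = -155/7*691 = -107105/7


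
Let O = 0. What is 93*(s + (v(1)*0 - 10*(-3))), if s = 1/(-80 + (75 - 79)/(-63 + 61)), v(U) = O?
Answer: 72509/26 ≈ 2788.8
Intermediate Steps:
v(U) = 0
s = -1/78 (s = 1/(-80 - 4/(-2)) = 1/(-80 - 4*(-½)) = 1/(-80 + 2) = 1/(-78) = -1/78 ≈ -0.012821)
93*(s + (v(1)*0 - 10*(-3))) = 93*(-1/78 + (0*0 - 10*(-3))) = 93*(-1/78 + (0 - 2*(-15))) = 93*(-1/78 + (0 + 30)) = 93*(-1/78 + 30) = 93*(2339/78) = 72509/26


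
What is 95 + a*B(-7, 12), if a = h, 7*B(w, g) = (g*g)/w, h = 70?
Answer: -775/7 ≈ -110.71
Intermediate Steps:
B(w, g) = g**2/(7*w) (B(w, g) = ((g*g)/w)/7 = (g**2/w)/7 = g**2/(7*w))
a = 70
95 + a*B(-7, 12) = 95 + 70*((1/7)*12**2/(-7)) = 95 + 70*((1/7)*144*(-1/7)) = 95 + 70*(-144/49) = 95 - 1440/7 = -775/7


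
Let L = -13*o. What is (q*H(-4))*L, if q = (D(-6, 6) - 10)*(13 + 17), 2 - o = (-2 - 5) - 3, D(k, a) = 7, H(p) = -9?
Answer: -126360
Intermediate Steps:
o = 12 (o = 2 - ((-2 - 5) - 3) = 2 - (-7 - 3) = 2 - 1*(-10) = 2 + 10 = 12)
q = -90 (q = (7 - 10)*(13 + 17) = -3*30 = -90)
L = -156 (L = -13*12 = -156)
(q*H(-4))*L = -90*(-9)*(-156) = 810*(-156) = -126360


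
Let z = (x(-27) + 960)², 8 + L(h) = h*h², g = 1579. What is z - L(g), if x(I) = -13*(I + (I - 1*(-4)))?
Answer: -3934235431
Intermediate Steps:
L(h) = -8 + h³ (L(h) = -8 + h*h² = -8 + h³)
x(I) = -52 - 26*I (x(I) = -13*(I + (I + 4)) = -13*(I + (4 + I)) = -13*(4 + 2*I) = -52 - 26*I)
z = 2592100 (z = ((-52 - 26*(-27)) + 960)² = ((-52 + 702) + 960)² = (650 + 960)² = 1610² = 2592100)
z - L(g) = 2592100 - (-8 + 1579³) = 2592100 - (-8 + 3936827539) = 2592100 - 1*3936827531 = 2592100 - 3936827531 = -3934235431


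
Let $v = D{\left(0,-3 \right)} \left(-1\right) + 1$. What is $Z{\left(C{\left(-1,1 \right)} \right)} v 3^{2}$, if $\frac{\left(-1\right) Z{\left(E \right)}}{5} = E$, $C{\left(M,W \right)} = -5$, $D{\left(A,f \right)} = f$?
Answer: $900$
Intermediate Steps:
$Z{\left(E \right)} = - 5 E$
$v = 4$ ($v = \left(-3\right) \left(-1\right) + 1 = 3 + 1 = 4$)
$Z{\left(C{\left(-1,1 \right)} \right)} v 3^{2} = \left(-5\right) \left(-5\right) 4 \cdot 3^{2} = 25 \cdot 4 \cdot 9 = 100 \cdot 9 = 900$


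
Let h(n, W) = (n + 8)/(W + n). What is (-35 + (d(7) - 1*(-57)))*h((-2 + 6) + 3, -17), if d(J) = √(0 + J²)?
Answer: -87/2 ≈ -43.500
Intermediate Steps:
d(J) = √(J²)
h(n, W) = (8 + n)/(W + n)
(-35 + (d(7) - 1*(-57)))*h((-2 + 6) + 3, -17) = (-35 + (√(7²) - 1*(-57)))*((8 + ((-2 + 6) + 3))/(-17 + ((-2 + 6) + 3))) = (-35 + (√49 + 57))*((8 + (4 + 3))/(-17 + (4 + 3))) = (-35 + (7 + 57))*((8 + 7)/(-17 + 7)) = (-35 + 64)*(15/(-10)) = 29*(-⅒*15) = 29*(-3/2) = -87/2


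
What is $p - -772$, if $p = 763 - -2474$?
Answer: $4009$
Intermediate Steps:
$p = 3237$ ($p = 763 + 2474 = 3237$)
$p - -772 = 3237 - -772 = 3237 + 772 = 4009$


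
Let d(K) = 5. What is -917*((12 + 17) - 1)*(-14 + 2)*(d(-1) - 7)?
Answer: -616224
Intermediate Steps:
-917*((12 + 17) - 1)*(-14 + 2)*(d(-1) - 7) = -917*((12 + 17) - 1)*(-14 + 2)*(5 - 7) = -917*(29 - 1)*(-12*(-2)) = -25676*24 = -917*672 = -616224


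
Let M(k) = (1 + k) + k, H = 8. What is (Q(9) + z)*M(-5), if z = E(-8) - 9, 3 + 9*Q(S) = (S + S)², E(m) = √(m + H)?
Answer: -240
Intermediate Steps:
E(m) = √(8 + m) (E(m) = √(m + 8) = √(8 + m))
Q(S) = -⅓ + 4*S²/9 (Q(S) = -⅓ + (S + S)²/9 = -⅓ + (2*S)²/9 = -⅓ + (4*S²)/9 = -⅓ + 4*S²/9)
M(k) = 1 + 2*k
z = -9 (z = √(8 - 8) - 9 = √0 - 9 = 0 - 9 = -9)
(Q(9) + z)*M(-5) = ((-⅓ + (4/9)*9²) - 9)*(1 + 2*(-5)) = ((-⅓ + (4/9)*81) - 9)*(1 - 10) = ((-⅓ + 36) - 9)*(-9) = (107/3 - 9)*(-9) = (80/3)*(-9) = -240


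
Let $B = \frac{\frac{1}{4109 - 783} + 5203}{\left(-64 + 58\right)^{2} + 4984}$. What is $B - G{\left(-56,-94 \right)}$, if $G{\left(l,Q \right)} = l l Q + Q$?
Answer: $\frac{4923453729739}{16696520} \approx 2.9488 \cdot 10^{5}$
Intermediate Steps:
$G{\left(l,Q \right)} = Q + Q l^{2}$ ($G{\left(l,Q \right)} = l^{2} Q + Q = Q l^{2} + Q = Q + Q l^{2}$)
$B = \frac{17305179}{16696520}$ ($B = \frac{\frac{1}{3326} + 5203}{\left(-6\right)^{2} + 4984} = \frac{\frac{1}{3326} + 5203}{36 + 4984} = \frac{17305179}{3326 \cdot 5020} = \frac{17305179}{3326} \cdot \frac{1}{5020} = \frac{17305179}{16696520} \approx 1.0365$)
$B - G{\left(-56,-94 \right)} = \frac{17305179}{16696520} - - 94 \left(1 + \left(-56\right)^{2}\right) = \frac{17305179}{16696520} - - 94 \left(1 + 3136\right) = \frac{17305179}{16696520} - \left(-94\right) 3137 = \frac{17305179}{16696520} - -294878 = \frac{17305179}{16696520} + 294878 = \frac{4923453729739}{16696520}$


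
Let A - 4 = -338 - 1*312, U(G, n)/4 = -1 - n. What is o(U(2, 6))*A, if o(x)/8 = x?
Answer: 144704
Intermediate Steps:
U(G, n) = -4 - 4*n (U(G, n) = 4*(-1 - n) = -4 - 4*n)
o(x) = 8*x
A = -646 (A = 4 + (-338 - 1*312) = 4 + (-338 - 312) = 4 - 650 = -646)
o(U(2, 6))*A = (8*(-4 - 4*6))*(-646) = (8*(-4 - 24))*(-646) = (8*(-28))*(-646) = -224*(-646) = 144704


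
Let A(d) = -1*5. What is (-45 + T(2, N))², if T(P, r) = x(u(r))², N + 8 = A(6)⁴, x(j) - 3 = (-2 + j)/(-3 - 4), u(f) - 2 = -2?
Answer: 2808976/2401 ≈ 1169.9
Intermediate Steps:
A(d) = -5
u(f) = 0 (u(f) = 2 - 2 = 0)
x(j) = 23/7 - j/7 (x(j) = 3 + (-2 + j)/(-3 - 4) = 3 + (-2 + j)/(-7) = 3 + (-2 + j)*(-⅐) = 3 + (2/7 - j/7) = 23/7 - j/7)
N = 617 (N = -8 + (-5)⁴ = -8 + 625 = 617)
T(P, r) = 529/49 (T(P, r) = (23/7 - ⅐*0)² = (23/7 + 0)² = (23/7)² = 529/49)
(-45 + T(2, N))² = (-45 + 529/49)² = (-1676/49)² = 2808976/2401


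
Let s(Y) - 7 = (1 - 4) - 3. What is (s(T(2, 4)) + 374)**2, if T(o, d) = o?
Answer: 140625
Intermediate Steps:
s(Y) = 1 (s(Y) = 7 + ((1 - 4) - 3) = 7 + (-3 - 3) = 7 - 6 = 1)
(s(T(2, 4)) + 374)**2 = (1 + 374)**2 = 375**2 = 140625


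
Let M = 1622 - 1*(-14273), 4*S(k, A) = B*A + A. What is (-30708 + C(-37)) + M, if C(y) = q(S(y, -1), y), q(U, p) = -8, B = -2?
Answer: -14821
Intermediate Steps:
S(k, A) = -A/4 (S(k, A) = (-2*A + A)/4 = (-A)/4 = -A/4)
M = 15895 (M = 1622 + 14273 = 15895)
C(y) = -8
(-30708 + C(-37)) + M = (-30708 - 8) + 15895 = -30716 + 15895 = -14821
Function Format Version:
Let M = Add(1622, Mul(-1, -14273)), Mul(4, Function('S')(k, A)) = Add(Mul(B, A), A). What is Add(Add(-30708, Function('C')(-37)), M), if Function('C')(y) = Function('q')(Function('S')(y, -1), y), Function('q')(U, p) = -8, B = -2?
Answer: -14821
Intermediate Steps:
Function('S')(k, A) = Mul(Rational(-1, 4), A) (Function('S')(k, A) = Mul(Rational(1, 4), Add(Mul(-2, A), A)) = Mul(Rational(1, 4), Mul(-1, A)) = Mul(Rational(-1, 4), A))
M = 15895 (M = Add(1622, 14273) = 15895)
Function('C')(y) = -8
Add(Add(-30708, Function('C')(-37)), M) = Add(Add(-30708, -8), 15895) = Add(-30716, 15895) = -14821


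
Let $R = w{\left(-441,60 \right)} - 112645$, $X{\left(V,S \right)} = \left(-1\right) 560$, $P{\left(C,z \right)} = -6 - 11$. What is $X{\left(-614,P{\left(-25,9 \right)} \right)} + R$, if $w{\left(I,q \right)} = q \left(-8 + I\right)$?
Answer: $-140145$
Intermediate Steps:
$P{\left(C,z \right)} = -17$ ($P{\left(C,z \right)} = -6 - 11 = -17$)
$X{\left(V,S \right)} = -560$
$R = -139585$ ($R = 60 \left(-8 - 441\right) - 112645 = 60 \left(-449\right) - 112645 = -26940 - 112645 = -139585$)
$X{\left(-614,P{\left(-25,9 \right)} \right)} + R = -560 - 139585 = -140145$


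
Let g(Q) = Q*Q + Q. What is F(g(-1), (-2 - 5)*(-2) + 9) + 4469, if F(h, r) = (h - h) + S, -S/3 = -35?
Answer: 4574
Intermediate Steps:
g(Q) = Q + Q² (g(Q) = Q² + Q = Q + Q²)
S = 105 (S = -3*(-35) = 105)
F(h, r) = 105 (F(h, r) = (h - h) + 105 = 0 + 105 = 105)
F(g(-1), (-2 - 5)*(-2) + 9) + 4469 = 105 + 4469 = 4574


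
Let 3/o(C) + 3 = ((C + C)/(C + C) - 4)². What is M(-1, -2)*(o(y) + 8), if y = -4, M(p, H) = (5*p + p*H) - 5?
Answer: -68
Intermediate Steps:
M(p, H) = -5 + 5*p + H*p (M(p, H) = (5*p + H*p) - 5 = -5 + 5*p + H*p)
o(C) = ½ (o(C) = 3/(-3 + ((C + C)/(C + C) - 4)²) = 3/(-3 + ((2*C)/((2*C)) - 4)²) = 3/(-3 + ((2*C)*(1/(2*C)) - 4)²) = 3/(-3 + (1 - 4)²) = 3/(-3 + (-3)²) = 3/(-3 + 9) = 3/6 = 3*(⅙) = ½)
M(-1, -2)*(o(y) + 8) = (-5 + 5*(-1) - 2*(-1))*(½ + 8) = (-5 - 5 + 2)*(17/2) = -8*17/2 = -68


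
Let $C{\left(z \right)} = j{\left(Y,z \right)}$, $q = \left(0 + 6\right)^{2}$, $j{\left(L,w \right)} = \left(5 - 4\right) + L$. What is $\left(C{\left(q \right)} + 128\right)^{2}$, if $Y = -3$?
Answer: $15876$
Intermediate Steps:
$j{\left(L,w \right)} = 1 + L$
$q = 36$ ($q = 6^{2} = 36$)
$C{\left(z \right)} = -2$ ($C{\left(z \right)} = 1 - 3 = -2$)
$\left(C{\left(q \right)} + 128\right)^{2} = \left(-2 + 128\right)^{2} = 126^{2} = 15876$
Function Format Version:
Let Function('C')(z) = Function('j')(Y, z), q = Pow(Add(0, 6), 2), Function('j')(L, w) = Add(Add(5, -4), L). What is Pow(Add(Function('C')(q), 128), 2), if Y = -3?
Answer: 15876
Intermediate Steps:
Function('j')(L, w) = Add(1, L)
q = 36 (q = Pow(6, 2) = 36)
Function('C')(z) = -2 (Function('C')(z) = Add(1, -3) = -2)
Pow(Add(Function('C')(q), 128), 2) = Pow(Add(-2, 128), 2) = Pow(126, 2) = 15876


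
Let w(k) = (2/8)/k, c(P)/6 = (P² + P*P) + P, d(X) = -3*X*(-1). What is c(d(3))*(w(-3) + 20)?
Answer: 40869/2 ≈ 20435.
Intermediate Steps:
d(X) = 3*X
c(P) = 6*P + 12*P² (c(P) = 6*((P² + P*P) + P) = 6*((P² + P²) + P) = 6*(2*P² + P) = 6*(P + 2*P²) = 6*P + 12*P²)
w(k) = 1/(4*k) (w(k) = (2*(⅛))/k = 1/(4*k))
c(d(3))*(w(-3) + 20) = (6*(3*3)*(1 + 2*(3*3)))*((¼)/(-3) + 20) = (6*9*(1 + 2*9))*((¼)*(-⅓) + 20) = (6*9*(1 + 18))*(-1/12 + 20) = (6*9*19)*(239/12) = 1026*(239/12) = 40869/2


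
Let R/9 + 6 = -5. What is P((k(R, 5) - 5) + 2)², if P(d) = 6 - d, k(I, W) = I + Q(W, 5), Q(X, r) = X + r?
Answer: 9604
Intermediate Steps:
R = -99 (R = -54 + 9*(-5) = -54 - 45 = -99)
k(I, W) = 5 + I + W (k(I, W) = I + (W + 5) = I + (5 + W) = 5 + I + W)
P((k(R, 5) - 5) + 2)² = (6 - (((5 - 99 + 5) - 5) + 2))² = (6 - ((-89 - 5) + 2))² = (6 - (-94 + 2))² = (6 - 1*(-92))² = (6 + 92)² = 98² = 9604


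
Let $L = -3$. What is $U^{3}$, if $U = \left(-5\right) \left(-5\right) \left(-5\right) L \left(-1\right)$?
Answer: $-52734375$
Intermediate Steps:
$U = -375$ ($U = \left(-5\right) \left(-5\right) \left(-5\right) \left(-3\right) \left(-1\right) = 25 \left(-5\right) \left(-3\right) \left(-1\right) = \left(-125\right) \left(-3\right) \left(-1\right) = 375 \left(-1\right) = -375$)
$U^{3} = \left(-375\right)^{3} = -52734375$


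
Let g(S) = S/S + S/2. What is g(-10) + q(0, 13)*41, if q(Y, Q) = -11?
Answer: -455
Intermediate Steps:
g(S) = 1 + S/2 (g(S) = 1 + S*(½) = 1 + S/2)
g(-10) + q(0, 13)*41 = (1 + (½)*(-10)) - 11*41 = (1 - 5) - 451 = -4 - 451 = -455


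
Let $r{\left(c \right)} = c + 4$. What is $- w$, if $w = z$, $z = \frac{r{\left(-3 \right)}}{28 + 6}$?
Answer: $- \frac{1}{34} \approx -0.029412$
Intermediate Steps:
$r{\left(c \right)} = 4 + c$
$z = \frac{1}{34}$ ($z = \frac{4 - 3}{28 + 6} = 1 \cdot \frac{1}{34} = \frac{1}{34} \approx 0.029412$)
$w = \frac{1}{34} \approx 0.029412$
$- w = \left(-1\right) \frac{1}{34} = - \frac{1}{34}$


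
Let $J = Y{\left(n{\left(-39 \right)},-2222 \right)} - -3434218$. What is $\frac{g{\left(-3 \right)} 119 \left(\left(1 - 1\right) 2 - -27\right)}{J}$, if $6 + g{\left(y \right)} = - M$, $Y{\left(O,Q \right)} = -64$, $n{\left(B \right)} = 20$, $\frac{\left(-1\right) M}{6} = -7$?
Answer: $- \frac{25704}{572359} \approx -0.044909$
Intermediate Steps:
$M = 42$ ($M = \left(-6\right) \left(-7\right) = 42$)
$g{\left(y \right)} = -48$ ($g{\left(y \right)} = -6 - 42 = -48$)
$J = 3434154$ ($J = -64 - -3434218 = -64 + 3434218 = 3434154$)
$\frac{g{\left(-3 \right)} 119 \left(\left(1 - 1\right) 2 - -27\right)}{J} = \frac{\left(-48\right) 119 \left(\left(1 - 1\right) 2 - -27\right)}{3434154} = - 5712 \left(0 \cdot 2 + 27\right) \frac{1}{3434154} = - 5712 \left(0 + 27\right) \frac{1}{3434154} = \left(-5712\right) 27 \cdot \frac{1}{3434154} = \left(-154224\right) \frac{1}{3434154} = - \frac{25704}{572359}$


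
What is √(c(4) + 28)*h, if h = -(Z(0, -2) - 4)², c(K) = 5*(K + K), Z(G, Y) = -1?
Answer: -50*√17 ≈ -206.16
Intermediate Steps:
c(K) = 10*K (c(K) = 5*(2*K) = 10*K)
h = -25 (h = -(-1 - 4)² = -1*(-5)² = -1*25 = -25)
√(c(4) + 28)*h = √(10*4 + 28)*(-25) = √(40 + 28)*(-25) = √68*(-25) = (2*√17)*(-25) = -50*√17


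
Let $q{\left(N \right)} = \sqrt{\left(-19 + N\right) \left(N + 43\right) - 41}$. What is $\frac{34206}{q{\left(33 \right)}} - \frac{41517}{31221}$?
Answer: $- \frac{4613}{3469} + \frac{11402 \sqrt{1023}}{341} \approx 1068.1$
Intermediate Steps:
$q{\left(N \right)} = \sqrt{-41 + \left(-19 + N\right) \left(43 + N\right)}$ ($q{\left(N \right)} = \sqrt{\left(-19 + N\right) \left(43 + N\right) - 41} = \sqrt{-41 + \left(-19 + N\right) \left(43 + N\right)}$)
$\frac{34206}{q{\left(33 \right)}} - \frac{41517}{31221} = \frac{34206}{\sqrt{-858 + 33^{2} + 24 \cdot 33}} - \frac{41517}{31221} = \frac{34206}{\sqrt{-858 + 1089 + 792}} - \frac{4613}{3469} = \frac{34206}{\sqrt{1023}} - \frac{4613}{3469} = 34206 \frac{\sqrt{1023}}{1023} - \frac{4613}{3469} = \frac{11402 \sqrt{1023}}{341} - \frac{4613}{3469} = - \frac{4613}{3469} + \frac{11402 \sqrt{1023}}{341}$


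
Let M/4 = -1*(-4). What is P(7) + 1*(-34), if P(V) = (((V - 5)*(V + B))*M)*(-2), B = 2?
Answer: -610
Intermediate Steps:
M = 16 (M = 4*(-1*(-4)) = 4*4 = 16)
P(V) = -32*(-5 + V)*(2 + V) (P(V) = (((V - 5)*(V + 2))*16)*(-2) = (((-5 + V)*(2 + V))*16)*(-2) = (16*(-5 + V)*(2 + V))*(-2) = -32*(-5 + V)*(2 + V))
P(7) + 1*(-34) = (320 - 32*7² + 96*7) + 1*(-34) = (320 - 32*49 + 672) - 34 = (320 - 1568 + 672) - 34 = -576 - 34 = -610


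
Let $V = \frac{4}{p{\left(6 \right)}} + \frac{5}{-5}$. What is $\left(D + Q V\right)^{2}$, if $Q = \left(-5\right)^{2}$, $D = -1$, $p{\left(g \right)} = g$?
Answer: $\frac{784}{9} \approx 87.111$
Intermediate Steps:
$Q = 25$
$V = - \frac{1}{3}$ ($V = \frac{4}{6} + \frac{5}{-5} = 4 \cdot \frac{1}{6} + 5 \left(- \frac{1}{5}\right) = \frac{2}{3} - 1 = - \frac{1}{3} \approx -0.33333$)
$\left(D + Q V\right)^{2} = \left(-1 + 25 \left(- \frac{1}{3}\right)\right)^{2} = \left(-1 - \frac{25}{3}\right)^{2} = \left(- \frac{28}{3}\right)^{2} = \frac{784}{9}$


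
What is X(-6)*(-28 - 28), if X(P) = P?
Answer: 336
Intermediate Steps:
X(-6)*(-28 - 28) = -6*(-28 - 28) = -6*(-56) = 336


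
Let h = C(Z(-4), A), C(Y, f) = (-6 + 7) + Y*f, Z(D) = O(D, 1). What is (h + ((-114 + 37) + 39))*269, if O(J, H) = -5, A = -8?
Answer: 807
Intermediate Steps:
Z(D) = -5
C(Y, f) = 1 + Y*f
h = 41 (h = 1 - 5*(-8) = 1 + 40 = 41)
(h + ((-114 + 37) + 39))*269 = (41 + ((-114 + 37) + 39))*269 = (41 + (-77 + 39))*269 = (41 - 38)*269 = 3*269 = 807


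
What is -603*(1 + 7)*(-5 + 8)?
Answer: -14472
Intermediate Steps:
-603*(1 + 7)*(-5 + 8) = -4824*3 = -603*24 = -14472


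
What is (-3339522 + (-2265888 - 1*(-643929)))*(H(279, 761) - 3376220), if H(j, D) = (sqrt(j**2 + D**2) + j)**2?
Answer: 13105340258577 - 2768506398*sqrt(656962) ≈ 1.0861e+13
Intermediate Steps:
H(j, D) = (j + sqrt(D**2 + j**2))**2 (H(j, D) = (sqrt(D**2 + j**2) + j)**2 = (j + sqrt(D**2 + j**2))**2)
(-3339522 + (-2265888 - 1*(-643929)))*(H(279, 761) - 3376220) = (-3339522 + (-2265888 - 1*(-643929)))*((279 + sqrt(761**2 + 279**2))**2 - 3376220) = (-3339522 + (-2265888 + 643929))*((279 + sqrt(579121 + 77841))**2 - 3376220) = (-3339522 - 1621959)*((279 + sqrt(656962))**2 - 3376220) = -4961481*(-3376220 + (279 + sqrt(656962))**2) = 16751051381820 - 4961481*(279 + sqrt(656962))**2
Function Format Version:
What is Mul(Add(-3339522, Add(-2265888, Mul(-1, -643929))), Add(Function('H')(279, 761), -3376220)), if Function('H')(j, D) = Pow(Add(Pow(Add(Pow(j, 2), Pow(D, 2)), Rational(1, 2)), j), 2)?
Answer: Add(13105340258577, Mul(-2768506398, Pow(656962, Rational(1, 2)))) ≈ 1.0861e+13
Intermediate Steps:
Function('H')(j, D) = Pow(Add(j, Pow(Add(Pow(D, 2), Pow(j, 2)), Rational(1, 2))), 2) (Function('H')(j, D) = Pow(Add(Pow(Add(Pow(D, 2), Pow(j, 2)), Rational(1, 2)), j), 2) = Pow(Add(j, Pow(Add(Pow(D, 2), Pow(j, 2)), Rational(1, 2))), 2))
Mul(Add(-3339522, Add(-2265888, Mul(-1, -643929))), Add(Function('H')(279, 761), -3376220)) = Mul(Add(-3339522, Add(-2265888, Mul(-1, -643929))), Add(Pow(Add(279, Pow(Add(Pow(761, 2), Pow(279, 2)), Rational(1, 2))), 2), -3376220)) = Mul(Add(-3339522, Add(-2265888, 643929)), Add(Pow(Add(279, Pow(Add(579121, 77841), Rational(1, 2))), 2), -3376220)) = Mul(Add(-3339522, -1621959), Add(Pow(Add(279, Pow(656962, Rational(1, 2))), 2), -3376220)) = Mul(-4961481, Add(-3376220, Pow(Add(279, Pow(656962, Rational(1, 2))), 2))) = Add(16751051381820, Mul(-4961481, Pow(Add(279, Pow(656962, Rational(1, 2))), 2)))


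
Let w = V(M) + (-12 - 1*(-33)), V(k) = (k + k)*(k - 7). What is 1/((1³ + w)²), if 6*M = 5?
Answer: 324/44521 ≈ 0.0072775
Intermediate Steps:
M = ⅚ (M = (⅙)*5 = ⅚ ≈ 0.83333)
V(k) = 2*k*(-7 + k) (V(k) = (2*k)*(-7 + k) = 2*k*(-7 + k))
w = 193/18 (w = 2*(⅚)*(-7 + ⅚) + (-12 - 1*(-33)) = 2*(⅚)*(-37/6) + (-12 + 33) = -185/18 + 21 = 193/18 ≈ 10.722)
1/((1³ + w)²) = 1/((1³ + 193/18)²) = 1/((1 + 193/18)²) = 1/((211/18)²) = 1/(44521/324) = 324/44521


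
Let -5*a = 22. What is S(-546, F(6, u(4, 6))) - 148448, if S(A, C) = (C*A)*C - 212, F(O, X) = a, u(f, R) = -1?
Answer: -3980764/25 ≈ -1.5923e+5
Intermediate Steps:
a = -22/5 (a = -⅕*22 = -22/5 ≈ -4.4000)
F(O, X) = -22/5
S(A, C) = -212 + A*C² (S(A, C) = (A*C)*C - 212 = A*C² - 212 = -212 + A*C²)
S(-546, F(6, u(4, 6))) - 148448 = (-212 - 546*(-22/5)²) - 148448 = (-212 - 546*484/25) - 148448 = (-212 - 264264/25) - 148448 = -269564/25 - 148448 = -3980764/25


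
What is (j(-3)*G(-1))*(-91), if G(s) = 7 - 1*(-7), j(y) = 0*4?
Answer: 0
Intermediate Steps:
j(y) = 0
G(s) = 14 (G(s) = 7 + 7 = 14)
(j(-3)*G(-1))*(-91) = (0*14)*(-91) = 0*(-91) = 0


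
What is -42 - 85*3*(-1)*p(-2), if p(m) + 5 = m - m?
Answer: -1317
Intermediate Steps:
p(m) = -5 (p(m) = -5 + (m - m) = -5 + 0 = -5)
-42 - 85*3*(-1)*p(-2) = -42 - 85*3*(-1)*(-5) = -42 - (-255)*(-5) = -42 - 85*15 = -42 - 1275 = -1317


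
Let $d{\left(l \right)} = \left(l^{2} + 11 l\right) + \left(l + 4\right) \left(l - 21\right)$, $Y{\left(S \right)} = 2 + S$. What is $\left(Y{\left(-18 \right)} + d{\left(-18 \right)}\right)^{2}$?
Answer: $430336$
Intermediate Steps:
$d{\left(l \right)} = l^{2} + 11 l + \left(-21 + l\right) \left(4 + l\right)$ ($d{\left(l \right)} = \left(l^{2} + 11 l\right) + \left(4 + l\right) \left(-21 + l\right) = \left(l^{2} + 11 l\right) + \left(-21 + l\right) \left(4 + l\right) = l^{2} + 11 l + \left(-21 + l\right) \left(4 + l\right)$)
$\left(Y{\left(-18 \right)} + d{\left(-18 \right)}\right)^{2} = \left(\left(2 - 18\right) - \left(-24 - 648\right)\right)^{2} = \left(-16 + \left(-84 + 108 + 2 \cdot 324\right)\right)^{2} = \left(-16 + \left(-84 + 108 + 648\right)\right)^{2} = \left(-16 + 672\right)^{2} = 656^{2} = 430336$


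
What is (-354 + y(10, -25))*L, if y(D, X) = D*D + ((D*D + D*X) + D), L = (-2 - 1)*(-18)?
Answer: -21276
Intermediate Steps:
L = 54 (L = -3*(-18) = 54)
y(D, X) = D + 2*D**2 + D*X (y(D, X) = D**2 + ((D**2 + D*X) + D) = D**2 + (D + D**2 + D*X) = D + 2*D**2 + D*X)
(-354 + y(10, -25))*L = (-354 + 10*(1 - 25 + 2*10))*54 = (-354 + 10*(1 - 25 + 20))*54 = (-354 + 10*(-4))*54 = (-354 - 40)*54 = -394*54 = -21276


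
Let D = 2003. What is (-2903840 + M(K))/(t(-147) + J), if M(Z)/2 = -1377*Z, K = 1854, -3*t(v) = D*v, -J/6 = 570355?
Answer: 8009756/3323983 ≈ 2.4097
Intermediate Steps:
J = -3422130 (J = -6*570355 = -3422130)
t(v) = -2003*v/3
M(Z) = -2754*Z (M(Z) = 2*(-1377*Z) = -2754*Z)
(-2903840 + M(K))/(t(-147) + J) = (-2903840 - 2754*1854)/(-2003/3*(-147) - 3422130) = (-2903840 - 5105916)/(98147 - 3422130) = -8009756/(-3323983) = -8009756*(-1/3323983) = 8009756/3323983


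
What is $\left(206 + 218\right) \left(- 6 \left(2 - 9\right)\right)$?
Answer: $17808$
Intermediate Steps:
$\left(206 + 218\right) \left(- 6 \left(2 - 9\right)\right) = 424 \left(\left(-6\right) \left(-7\right)\right) = 424 \cdot 42 = 17808$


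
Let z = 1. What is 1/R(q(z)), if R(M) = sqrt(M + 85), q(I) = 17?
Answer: sqrt(102)/102 ≈ 0.099015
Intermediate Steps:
R(M) = sqrt(85 + M)
1/R(q(z)) = 1/(sqrt(85 + 17)) = 1/(sqrt(102)) = sqrt(102)/102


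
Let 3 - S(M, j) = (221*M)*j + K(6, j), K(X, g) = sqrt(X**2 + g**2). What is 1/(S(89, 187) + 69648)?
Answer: -3608452/13020925801299 + sqrt(35005)/13020925801299 ≈ -2.7711e-7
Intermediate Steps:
S(M, j) = 3 - sqrt(36 + j**2) - 221*M*j (S(M, j) = 3 - ((221*M)*j + sqrt(6**2 + j**2)) = 3 - (221*M*j + sqrt(36 + j**2)) = 3 - (sqrt(36 + j**2) + 221*M*j) = 3 + (-sqrt(36 + j**2) - 221*M*j) = 3 - sqrt(36 + j**2) - 221*M*j)
1/(S(89, 187) + 69648) = 1/((3 - sqrt(36 + 187**2) - 221*89*187) + 69648) = 1/((3 - sqrt(36 + 34969) - 3678103) + 69648) = 1/((3 - sqrt(35005) - 3678103) + 69648) = 1/((-3678100 - sqrt(35005)) + 69648) = 1/(-3608452 - sqrt(35005))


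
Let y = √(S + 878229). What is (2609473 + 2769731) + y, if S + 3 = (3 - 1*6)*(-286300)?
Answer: 5379204 + 9*√21446 ≈ 5.3805e+6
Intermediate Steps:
S = 858897 (S = -3 + (3 - 1*6)*(-286300) = -3 + (3 - 6)*(-286300) = -3 - 3*(-286300) = -3 + 858900 = 858897)
y = 9*√21446 (y = √(858897 + 878229) = √1737126 = 9*√21446 ≈ 1318.0)
(2609473 + 2769731) + y = (2609473 + 2769731) + 9*√21446 = 5379204 + 9*√21446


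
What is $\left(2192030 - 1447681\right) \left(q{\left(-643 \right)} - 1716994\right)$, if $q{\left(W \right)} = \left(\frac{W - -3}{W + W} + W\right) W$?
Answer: $-970530608885$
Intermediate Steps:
$q{\left(W \right)} = W \left(W + \frac{3 + W}{2 W}\right)$ ($q{\left(W \right)} = \left(\frac{W + \left(-3 + 6\right)}{2 W} + W\right) W = \left(\left(W + 3\right) \frac{1}{2 W} + W\right) W = \left(\left(3 + W\right) \frac{1}{2 W} + W\right) W = \left(\frac{3 + W}{2 W} + W\right) W = \left(W + \frac{3 + W}{2 W}\right) W = W \left(W + \frac{3 + W}{2 W}\right)$)
$\left(2192030 - 1447681\right) \left(q{\left(-643 \right)} - 1716994\right) = \left(2192030 - 1447681\right) \left(\left(\frac{3}{2} + \left(-643\right)^{2} + \frac{1}{2} \left(-643\right)\right) - 1716994\right) = 744349 \left(\left(\frac{3}{2} + 413449 - \frac{643}{2}\right) - 1716994\right) = 744349 \left(413129 - 1716994\right) = 744349 \left(-1303865\right) = -970530608885$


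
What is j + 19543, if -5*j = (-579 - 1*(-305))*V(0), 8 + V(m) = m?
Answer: 95523/5 ≈ 19105.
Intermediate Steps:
V(m) = -8 + m
j = -2192/5 (j = -(-579 - 1*(-305))*(-8 + 0)/5 = -(-579 + 305)*(-8)/5 = -(-274)*(-8)/5 = -⅕*2192 = -2192/5 ≈ -438.40)
j + 19543 = -2192/5 + 19543 = 95523/5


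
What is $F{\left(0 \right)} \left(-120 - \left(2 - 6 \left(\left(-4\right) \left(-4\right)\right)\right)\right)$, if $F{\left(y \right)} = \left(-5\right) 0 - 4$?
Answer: $104$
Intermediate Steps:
$F{\left(y \right)} = -4$ ($F{\left(y \right)} = 0 - 4 = -4$)
$F{\left(0 \right)} \left(-120 - \left(2 - 6 \left(\left(-4\right) \left(-4\right)\right)\right)\right) = - 4 \left(-120 - \left(2 - 6 \left(\left(-4\right) \left(-4\right)\right)\right)\right) = - 4 \left(-120 + \left(-2 + 6 \cdot 16\right)\right) = - 4 \left(-120 + \left(-2 + 96\right)\right) = - 4 \left(-120 + 94\right) = \left(-4\right) \left(-26\right) = 104$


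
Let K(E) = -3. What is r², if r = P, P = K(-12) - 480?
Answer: 233289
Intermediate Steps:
P = -483 (P = -3 - 480 = -483)
r = -483
r² = (-483)² = 233289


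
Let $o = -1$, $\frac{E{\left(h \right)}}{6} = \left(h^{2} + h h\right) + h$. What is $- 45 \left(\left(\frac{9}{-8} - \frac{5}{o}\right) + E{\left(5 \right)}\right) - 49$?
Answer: $- \frac{120587}{8} \approx -15073.0$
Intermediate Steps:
$E{\left(h \right)} = 6 h + 12 h^{2}$ ($E{\left(h \right)} = 6 \left(\left(h^{2} + h h\right) + h\right) = 6 \left(\left(h^{2} + h^{2}\right) + h\right) = 6 \left(2 h^{2} + h\right) = 6 \left(h + 2 h^{2}\right) = 6 h + 12 h^{2}$)
$- 45 \left(\left(\frac{9}{-8} - \frac{5}{o}\right) + E{\left(5 \right)}\right) - 49 = - 45 \left(\left(\frac{9}{-8} - \frac{5}{-1}\right) + 6 \cdot 5 \left(1 + 2 \cdot 5\right)\right) - 49 = - 45 \left(\left(9 \left(- \frac{1}{8}\right) - -5\right) + 6 \cdot 5 \left(1 + 10\right)\right) - 49 = - 45 \left(\left(- \frac{9}{8} + 5\right) + 6 \cdot 5 \cdot 11\right) - 49 = - 45 \left(\frac{31}{8} + 330\right) - 49 = \left(-45\right) \frac{2671}{8} - 49 = - \frac{120195}{8} - 49 = - \frac{120587}{8}$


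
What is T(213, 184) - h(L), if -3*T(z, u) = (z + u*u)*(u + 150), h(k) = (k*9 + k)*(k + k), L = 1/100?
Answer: -5689523003/1500 ≈ -3.7930e+6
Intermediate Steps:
L = 1/100 ≈ 0.010000
h(k) = 20*k² (h(k) = (9*k + k)*(2*k) = (10*k)*(2*k) = 20*k²)
T(z, u) = -(150 + u)*(z + u²)/3 (T(z, u) = -(z + u*u)*(u + 150)/3 = -(z + u²)*(150 + u)/3 = -(150 + u)*(z + u²)/3)
T(213, 184) - h(L) = (-50*213 - 50*184² - ⅓*184³ - ⅓*184*213) - 20*(1/100)² = (-10650 - 50*33856 - ⅓*6229504 - 13064) - 20/10000 = (-10650 - 1692800 - 6229504/3 - 13064) - 1*1/500 = -11379046/3 - 1/500 = -5689523003/1500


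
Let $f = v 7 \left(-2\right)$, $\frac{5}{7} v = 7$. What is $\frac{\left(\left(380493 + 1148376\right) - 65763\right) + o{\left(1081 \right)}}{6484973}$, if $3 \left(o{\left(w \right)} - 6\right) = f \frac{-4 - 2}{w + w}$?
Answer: $\frac{7908121046}{35051279065} \approx 0.22562$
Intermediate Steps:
$v = \frac{49}{5}$ ($v = \frac{7}{5} \cdot 7 = \frac{49}{5} \approx 9.8$)
$f = - \frac{686}{5}$ ($f = \frac{49}{5} \cdot 7 \left(-2\right) = \frac{343}{5} \left(-2\right) = - \frac{686}{5} \approx -137.2$)
$o{\left(w \right)} = 6 + \frac{686}{5 w}$ ($o{\left(w \right)} = 6 + \frac{\left(- \frac{686}{5}\right) \frac{-4 - 2}{w + w}}{3} = 6 + \frac{\left(- \frac{686}{5}\right) \left(- \frac{6}{2 w}\right)}{3} = 6 + \frac{\left(- \frac{686}{5}\right) \left(- 6 \frac{1}{2 w}\right)}{3} = 6 + \frac{\left(- \frac{686}{5}\right) \left(- \frac{3}{w}\right)}{3} = 6 + \frac{\frac{2058}{5} \frac{1}{w}}{3} = 6 + \frac{686}{5 w}$)
$\frac{\left(\left(380493 + 1148376\right) - 65763\right) + o{\left(1081 \right)}}{6484973} = \frac{\left(\left(380493 + 1148376\right) - 65763\right) + \left(6 + \frac{686}{5 \cdot 1081}\right)}{6484973} = \left(\left(1528869 - 65763\right) + \left(6 + \frac{686}{5} \cdot \frac{1}{1081}\right)\right) \frac{1}{6484973} = \left(1463106 + \left(6 + \frac{686}{5405}\right)\right) \frac{1}{6484973} = \left(1463106 + \frac{33116}{5405}\right) \frac{1}{6484973} = \frac{7908121046}{5405} \cdot \frac{1}{6484973} = \frac{7908121046}{35051279065}$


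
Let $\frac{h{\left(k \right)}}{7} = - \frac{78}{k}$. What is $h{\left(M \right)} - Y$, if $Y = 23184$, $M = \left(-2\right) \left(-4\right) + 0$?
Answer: $- \frac{93009}{4} \approx -23252.0$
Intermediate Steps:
$M = 8$ ($M = 8 + 0 = 8$)
$h{\left(k \right)} = - \frac{546}{k}$ ($h{\left(k \right)} = 7 \left(- \frac{78}{k}\right) = - \frac{546}{k}$)
$h{\left(M \right)} - Y = - \frac{546}{8} - 23184 = \left(-546\right) \frac{1}{8} - 23184 = - \frac{273}{4} - 23184 = - \frac{93009}{4}$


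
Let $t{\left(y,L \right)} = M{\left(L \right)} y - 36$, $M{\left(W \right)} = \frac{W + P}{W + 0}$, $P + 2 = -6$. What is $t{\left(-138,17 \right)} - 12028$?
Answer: $- \frac{206330}{17} \approx -12137.0$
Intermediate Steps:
$P = -8$ ($P = -2 - 6 = -8$)
$M{\left(W \right)} = \frac{-8 + W}{W}$ ($M{\left(W \right)} = \frac{W - 8}{W + 0} = \frac{-8 + W}{W}$)
$t{\left(y,L \right)} = -36 + \frac{y \left(-8 + L\right)}{L}$ ($t{\left(y,L \right)} = \frac{-8 + L}{L} y - 36 = \frac{y \left(-8 + L\right)}{L} - 36 = -36 + \frac{y \left(-8 + L\right)}{L}$)
$t{\left(-138,17 \right)} - 12028 = \left(-36 - 138 - - \frac{1104}{17}\right) - 12028 = \left(-36 - 138 - \left(-1104\right) \frac{1}{17}\right) - 12028 = \left(-36 - 138 + \frac{1104}{17}\right) - 12028 = - \frac{1854}{17} - 12028 = - \frac{206330}{17}$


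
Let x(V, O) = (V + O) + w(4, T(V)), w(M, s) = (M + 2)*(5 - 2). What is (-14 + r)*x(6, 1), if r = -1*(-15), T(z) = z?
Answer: 25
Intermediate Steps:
w(M, s) = 6 + 3*M (w(M, s) = (2 + M)*3 = 6 + 3*M)
x(V, O) = 18 + O + V (x(V, O) = (V + O) + (6 + 3*4) = (O + V) + (6 + 12) = (O + V) + 18 = 18 + O + V)
r = 15
(-14 + r)*x(6, 1) = (-14 + 15)*(18 + 1 + 6) = 1*25 = 25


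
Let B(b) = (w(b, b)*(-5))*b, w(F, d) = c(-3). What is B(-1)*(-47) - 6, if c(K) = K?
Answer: 699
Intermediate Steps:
w(F, d) = -3
B(b) = 15*b (B(b) = (-3*(-5))*b = 15*b)
B(-1)*(-47) - 6 = (15*(-1))*(-47) - 6 = -15*(-47) - 6 = 705 - 6 = 699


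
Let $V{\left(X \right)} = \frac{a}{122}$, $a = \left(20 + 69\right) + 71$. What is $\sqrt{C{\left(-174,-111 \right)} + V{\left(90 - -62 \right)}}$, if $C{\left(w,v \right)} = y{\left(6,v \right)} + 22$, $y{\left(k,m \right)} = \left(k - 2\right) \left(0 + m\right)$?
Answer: $\frac{i \sqrt{1565382}}{61} \approx 20.511 i$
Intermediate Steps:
$y{\left(k,m \right)} = m \left(-2 + k\right)$ ($y{\left(k,m \right)} = \left(-2 + k\right) m = m \left(-2 + k\right)$)
$a = 160$ ($a = 89 + 71 = 160$)
$C{\left(w,v \right)} = 22 + 4 v$ ($C{\left(w,v \right)} = v \left(-2 + 6\right) + 22 = v 4 + 22 = 4 v + 22 = 22 + 4 v$)
$V{\left(X \right)} = \frac{80}{61}$ ($V{\left(X \right)} = \frac{160}{122} = 160 \cdot \frac{1}{122} = \frac{80}{61}$)
$\sqrt{C{\left(-174,-111 \right)} + V{\left(90 - -62 \right)}} = \sqrt{\left(22 + 4 \left(-111\right)\right) + \frac{80}{61}} = \sqrt{\left(22 - 444\right) + \frac{80}{61}} = \sqrt{-422 + \frac{80}{61}} = \sqrt{- \frac{25662}{61}} = \frac{i \sqrt{1565382}}{61}$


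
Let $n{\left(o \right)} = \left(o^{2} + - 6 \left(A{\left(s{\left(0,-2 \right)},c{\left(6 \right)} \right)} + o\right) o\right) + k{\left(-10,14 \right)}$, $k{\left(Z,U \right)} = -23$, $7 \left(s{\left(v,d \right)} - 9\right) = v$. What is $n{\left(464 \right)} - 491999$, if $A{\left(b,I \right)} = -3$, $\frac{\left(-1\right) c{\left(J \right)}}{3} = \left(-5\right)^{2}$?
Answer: $-1560150$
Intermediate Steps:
$s{\left(v,d \right)} = 9 + \frac{v}{7}$
$c{\left(J \right)} = -75$ ($c{\left(J \right)} = - 3 \left(-5\right)^{2} = \left(-3\right) 25 = -75$)
$n{\left(o \right)} = -23 + o^{2} + o \left(18 - 6 o\right)$ ($n{\left(o \right)} = \left(o^{2} + - 6 \left(-3 + o\right) o\right) - 23 = \left(o^{2} + \left(18 - 6 o\right) o\right) - 23 = \left(o^{2} + o \left(18 - 6 o\right)\right) - 23 = -23 + o^{2} + o \left(18 - 6 o\right)$)
$n{\left(464 \right)} - 491999 = \left(-23 - 5 \cdot 464^{2} + 18 \cdot 464\right) - 491999 = \left(-23 - 1076480 + 8352\right) - 491999 = -1068151 - 491999 = -1560150$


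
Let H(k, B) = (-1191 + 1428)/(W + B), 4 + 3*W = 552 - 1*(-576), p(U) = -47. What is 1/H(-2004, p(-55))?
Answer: 983/711 ≈ 1.3826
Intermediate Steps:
W = 1124/3 (W = -4/3 + (552 - 1*(-576))/3 = -4/3 + (552 + 576)/3 = -4/3 + (1/3)*1128 = -4/3 + 376 = 1124/3 ≈ 374.67)
H(k, B) = 237/(1124/3 + B) (H(k, B) = (-1191 + 1428)/(1124/3 + B) = 237/(1124/3 + B))
1/H(-2004, p(-55)) = 1/(711/(1124 + 3*(-47))) = 1/(711/(1124 - 141)) = 1/(711/983) = 983/711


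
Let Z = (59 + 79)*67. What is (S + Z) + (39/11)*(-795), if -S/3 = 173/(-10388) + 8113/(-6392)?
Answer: 1174342712019/182600264 ≈ 6431.2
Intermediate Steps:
Z = 9246 (Z = 138*67 = 9246)
S = 64037745/16600024 (S = -3*(173/(-10388) + 8113/(-6392)) = -3*(173*(-1/10388) + 8113*(-1/6392)) = -3*(-173/10388 - 8113/6392) = -3*(-21345915/16600024) = 64037745/16600024 ≈ 3.8577)
(S + Z) + (39/11)*(-795) = (64037745/16600024 + 9246) + (39/11)*(-795) = 153547859649/16600024 + (39*(1/11))*(-795) = 153547859649/16600024 + (39/11)*(-795) = 153547859649/16600024 - 31005/11 = 1174342712019/182600264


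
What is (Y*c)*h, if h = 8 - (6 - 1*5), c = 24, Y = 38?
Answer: 6384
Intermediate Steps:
h = 7 (h = 8 - (6 - 5) = 8 - 1*1 = 8 - 1 = 7)
(Y*c)*h = (38*24)*7 = 912*7 = 6384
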